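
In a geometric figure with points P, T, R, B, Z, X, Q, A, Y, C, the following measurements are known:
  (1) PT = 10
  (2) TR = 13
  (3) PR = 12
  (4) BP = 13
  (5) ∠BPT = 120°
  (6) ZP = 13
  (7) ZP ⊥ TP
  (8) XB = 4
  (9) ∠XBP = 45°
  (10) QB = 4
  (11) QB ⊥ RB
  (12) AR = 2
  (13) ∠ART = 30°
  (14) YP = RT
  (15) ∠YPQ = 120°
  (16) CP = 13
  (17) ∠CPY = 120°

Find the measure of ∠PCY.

From the given relations: YP = RT = 13.
Step 1: By the law of cosines on triangle CPY: CY² = 13² + 13² − 2·13·13·cos(120°) = 507, so CY = 13·√3.
Step 2: By the inverse law of cosines on triangle PCY: cos(∠PCY) = (13² + (13·√3)² − 13²) / (2·13·13·√3) = 507/585.43 = 0.866, so ∠PCY = 30°.

Therefore, the measure of angle ∠PCY = 30°.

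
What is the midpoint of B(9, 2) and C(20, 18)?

The midpoint is the point halfway along the segment.
Move half the horizontal distance: 9 + (20 - 9)/2 = 9 + 11/2 = 29/2
Move half the vertical distance: 2 + (18 - 2)/2 = 2 + 16/2 = 10
Midpoint = (29/2, 10)

(29/2, 10)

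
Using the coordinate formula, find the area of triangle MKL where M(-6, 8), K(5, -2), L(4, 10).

Using the Shoelace formula for a triangle:
Area = (1/2)|x0(y1 - y2) + x1(y2 - y0) + x2(y0 - y1)|
Area = (1/2)|-6(-2 - 10) + 5(10 - 8) + 4(8 - -2)|
Area = (1/2)|72 + 10 + 40|
Area = (1/2)|122|
Area = (1/2)(122)
Area = 61

61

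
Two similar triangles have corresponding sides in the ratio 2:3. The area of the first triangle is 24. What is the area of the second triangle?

For similar figures, the area ratio equals the square of the side ratio.
Side ratio (the first triangle to the second triangle) = 2:3, so area ratio = 2^2:3^2 = 4:9.
If the area of the first triangle is 24, then the area of the second triangle = 24 * (9/4) = 54.

54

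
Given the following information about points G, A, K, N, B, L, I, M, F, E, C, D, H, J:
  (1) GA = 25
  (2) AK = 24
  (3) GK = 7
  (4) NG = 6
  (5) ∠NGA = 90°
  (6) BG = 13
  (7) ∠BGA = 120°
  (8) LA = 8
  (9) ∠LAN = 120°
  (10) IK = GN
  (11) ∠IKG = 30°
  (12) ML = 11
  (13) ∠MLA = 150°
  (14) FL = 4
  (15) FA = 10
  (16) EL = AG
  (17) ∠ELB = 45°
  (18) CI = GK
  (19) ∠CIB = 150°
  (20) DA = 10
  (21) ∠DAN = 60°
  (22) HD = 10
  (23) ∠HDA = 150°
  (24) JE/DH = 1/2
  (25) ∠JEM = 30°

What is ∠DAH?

Step 1: By the law of cosines on triangle ADH: AH² = 10² + 10² − 2·10·10·cos(150°) = 373.21, so AH ≈ 19.32.
Step 2: By the inverse law of cosines on triangle DAH: cos(∠DAH) = (10² + 19.32² − 10²) / (2·10·19.32) = 373.21/386.37 = 0.9659, so ∠DAH = 15°.

Therefore, the measure of angle ∠DAH = 15°.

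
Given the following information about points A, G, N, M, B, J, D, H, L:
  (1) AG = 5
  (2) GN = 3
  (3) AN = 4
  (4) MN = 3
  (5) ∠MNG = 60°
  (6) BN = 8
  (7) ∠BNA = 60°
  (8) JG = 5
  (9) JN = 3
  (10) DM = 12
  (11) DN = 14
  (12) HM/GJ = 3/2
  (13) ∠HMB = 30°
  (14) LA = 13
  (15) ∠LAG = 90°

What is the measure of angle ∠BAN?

Step 1: By the law of cosines on triangle ANB: AB² = 4² + 8² − 2·4·8·cos(60°) = 48, so AB = 4·√3.
Step 2: By the inverse law of cosines on triangle BAN: cos(∠BAN) = ((4·√3)² + 4² − 8²) / (2·4·√3·4) = 0/55.43 = 0, so ∠BAN = 90°.

Therefore, the measure of angle ∠BAN = 90°.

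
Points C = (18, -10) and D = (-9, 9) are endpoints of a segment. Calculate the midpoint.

The midpoint is the point halfway along the segment.
Move half the horizontal distance: 18 + (-9 - 18)/2 = 18 + -27/2 = 9/2
Move half the vertical distance: -10 + (9 - -10)/2 = -10 + 19/2 = -1/2
Midpoint = (9/2, -1/2)

(9/2, -1/2)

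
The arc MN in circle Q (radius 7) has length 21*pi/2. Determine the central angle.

The full circumference is 2πr = 14*pi.
The arc is 21*pi/2 / 14*pi = 3/4 of the full circle.
So the central angle = 3/4 × 360° = 270°.

270°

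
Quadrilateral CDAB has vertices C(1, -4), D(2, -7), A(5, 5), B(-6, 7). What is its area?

Shoelace: sum of cross terms = 128, Area = (1/2)|128| = 64

64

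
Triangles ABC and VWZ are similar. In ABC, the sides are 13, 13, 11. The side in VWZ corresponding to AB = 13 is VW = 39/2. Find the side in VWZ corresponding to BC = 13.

Similar triangles have proportional sides. Setting up the proportion:
VW / AB = WZ / BC
39/2 / 13 = WZ / 13
WZ = 13 * 39/2 / 13 = 39/2.

39/2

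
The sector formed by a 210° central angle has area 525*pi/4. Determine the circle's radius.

r² = 360 × 525*pi/4 / (π × 210) = 225, so r = 15.

15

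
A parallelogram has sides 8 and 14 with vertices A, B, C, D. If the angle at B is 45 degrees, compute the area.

The area of a parallelogram equals the product of two adjacent sides times the sine of the included angle.
This is because the height equals 14 * sin(45°) = 7*sqrt(2).
Area = 8 * 7*sqrt(2) = 56*sqrt(2)

56*sqrt(2)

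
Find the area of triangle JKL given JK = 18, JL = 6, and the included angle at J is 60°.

Area = (1/2) * JK * JL * sin(J)
Area = (1/2) * 18 * 6 * sin(60°)
Area = (1/2) * 18 * 6 * sqrt(3)/2
Area = 27*sqrt(3)

27*sqrt(3)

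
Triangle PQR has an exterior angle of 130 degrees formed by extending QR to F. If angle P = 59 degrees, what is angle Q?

angle Q = 130 - 59 = 71 degrees (exterior angle theorem).

71 degrees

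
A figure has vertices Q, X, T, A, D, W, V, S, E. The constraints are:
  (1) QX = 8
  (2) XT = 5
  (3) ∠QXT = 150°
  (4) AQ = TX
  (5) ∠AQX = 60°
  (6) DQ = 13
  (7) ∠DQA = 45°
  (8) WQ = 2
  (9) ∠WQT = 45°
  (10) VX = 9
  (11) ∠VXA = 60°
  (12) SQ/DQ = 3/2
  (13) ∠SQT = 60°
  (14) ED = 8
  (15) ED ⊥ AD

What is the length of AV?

From the given relations: AQ = TX = 5.
Step 1: By the law of cosines on triangle XQA: XA² = 8² + 5² − 2·8·5·cos(60°) = 49, so XA = 7.
Step 2: By the law of cosines on triangle AXV: AV² = 7² + 9² − 2·7·9·cos(60°) = 67, so AV = √67.

Therefore, the length of AV = √67.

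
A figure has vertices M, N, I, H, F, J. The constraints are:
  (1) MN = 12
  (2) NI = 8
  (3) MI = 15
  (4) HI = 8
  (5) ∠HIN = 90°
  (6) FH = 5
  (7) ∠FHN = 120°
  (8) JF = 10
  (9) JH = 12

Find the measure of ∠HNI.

Step 1: By the law of cosines on triangle NIH: NH² = 8² + 8² − 2·8·8·cos(90°) = 128, so NH = 8·√2.
Step 2: By the inverse law of cosines on triangle HNI: cos(∠HNI) = ((8·√2)² + 8² − 8²) / (2·8·√2·8) = 128/181.02 = 0.7071, so ∠HNI = 45°.

Therefore, the measure of angle ∠HNI = 45°.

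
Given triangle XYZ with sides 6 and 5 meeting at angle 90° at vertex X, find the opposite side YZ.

The included angle is 90°, so the triangle is right-angled at X. The opposite side YZ is the hypotenuse.
By the Pythagorean theorem: YZ = sqrt(6^2 + 5^2) = sqrt(61) = sqrt(61).

sqrt(61)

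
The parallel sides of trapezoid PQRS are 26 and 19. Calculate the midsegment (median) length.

The midsegment (median) of a trapezoid connects the midpoints of the non-parallel sides.
Its length is the average of the two bases: (26 + 19) / 2 = 45/2.

45/2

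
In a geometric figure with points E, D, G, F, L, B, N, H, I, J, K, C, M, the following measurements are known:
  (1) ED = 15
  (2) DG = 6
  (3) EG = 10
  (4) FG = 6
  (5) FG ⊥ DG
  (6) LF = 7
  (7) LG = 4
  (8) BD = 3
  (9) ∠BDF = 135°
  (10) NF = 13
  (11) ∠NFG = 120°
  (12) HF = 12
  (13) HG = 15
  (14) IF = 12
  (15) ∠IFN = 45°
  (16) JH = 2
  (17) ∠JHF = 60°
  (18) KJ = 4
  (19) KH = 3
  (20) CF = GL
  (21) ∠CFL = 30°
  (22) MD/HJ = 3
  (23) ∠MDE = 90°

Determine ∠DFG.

Step 1: By the law of cosines on triangle FGD: FD² = 6² + 6² − 2·6·6·cos(90°) = 72, so FD = 6·√2.
Step 2: By the inverse law of cosines on triangle DFG: cos(∠DFG) = ((6·√2)² + 6² − 6²) / (2·6·√2·6) = 72/101.82 = 0.7071, so ∠DFG = 45°.

Therefore, the measure of angle ∠DFG = 45°.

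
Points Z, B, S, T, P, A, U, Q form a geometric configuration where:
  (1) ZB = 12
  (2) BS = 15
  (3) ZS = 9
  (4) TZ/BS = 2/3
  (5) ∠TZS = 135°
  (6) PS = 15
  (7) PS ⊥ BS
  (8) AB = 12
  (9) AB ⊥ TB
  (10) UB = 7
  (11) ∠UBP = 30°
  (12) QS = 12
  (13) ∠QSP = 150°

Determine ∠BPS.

Step 1: By the law of cosines on triangle PSB: PB² = 15² + 15² − 2·15·15·cos(90°) = 450, so PB = 15·√2.
Step 2: By the inverse law of cosines on triangle BPS: cos(∠BPS) = ((15·√2)² + 15² − 15²) / (2·15·√2·15) = 450/636.4 = 0.7071, so ∠BPS = 45°.

Therefore, the measure of angle ∠BPS = 45°.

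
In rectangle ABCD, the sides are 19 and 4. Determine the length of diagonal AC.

A rectangle's diagonal splits it into two right triangles, with the diagonal as the hypotenuse.
By the Pythagorean theorem, d^2 = 19^2 + 4^2 = 377.
Therefore d = sqrt(377).

sqrt(377)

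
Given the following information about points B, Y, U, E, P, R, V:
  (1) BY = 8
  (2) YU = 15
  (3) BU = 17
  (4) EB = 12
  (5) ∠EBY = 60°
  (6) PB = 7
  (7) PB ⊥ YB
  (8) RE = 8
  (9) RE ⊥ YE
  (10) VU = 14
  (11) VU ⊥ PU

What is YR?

Step 1: By the law of cosines on triangle EBY: EY² = 12² + 8² − 2·12·8·cos(60°) = 112, so EY = 4·√7.
Step 2: By the law of cosines on triangle YER: YR² = (4·√7)² + 8² − 2·4·√7·8·cos(90°) = 176, so YR = 4·√11.

Therefore, the length of YR = 4·√11.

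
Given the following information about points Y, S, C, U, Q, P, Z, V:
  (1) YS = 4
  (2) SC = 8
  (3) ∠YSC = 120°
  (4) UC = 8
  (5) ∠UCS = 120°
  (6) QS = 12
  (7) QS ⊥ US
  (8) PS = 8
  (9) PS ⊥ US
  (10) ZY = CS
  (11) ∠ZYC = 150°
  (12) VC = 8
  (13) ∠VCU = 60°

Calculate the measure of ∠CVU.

Step 1: By the law of cosines on triangle VCU: VU² = 8² + 8² − 2·8·8·cos(60°) = 64, so VU = 8.
Step 2: By the inverse law of cosines on triangle CVU: cos(∠CVU) = (8² + 8² − 8²) / (2·8·8) = 64/128 = 0.5, so ∠CVU = 60°.

Therefore, the measure of angle ∠CVU = 60°.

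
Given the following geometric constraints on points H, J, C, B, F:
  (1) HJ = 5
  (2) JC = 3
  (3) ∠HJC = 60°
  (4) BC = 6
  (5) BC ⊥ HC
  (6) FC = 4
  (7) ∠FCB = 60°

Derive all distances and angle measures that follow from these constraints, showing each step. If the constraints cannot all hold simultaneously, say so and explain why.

The constraints are consistent.

Step 1: From HJ = 5, JC = 3, and ∠HJC = 60°, by the law of cosines:
  HC² = HJ² + JC² - 2·HJ·JC·cos(60°) = 25 + 9 - 15 = 19
  HC = √19

Step 2: From BC = 6, CF = 4, and ∠BCF = 60°, by the law of cosines:
  BF² = BC² + CF² - 2·BC·CF·cos(60°) = 36 + 16 - 24 = 28
  BF = 2·√7

Step 3: From HC = √19, CB = 6, and ∠HCB = 90°, by the law of cosines:
  HB² = HC² + CB² - 2·HC·CB·cos(90°) = 19 + 36 - 0 = 55
  HB = √55

Step 4: From HC = √19, HJ = 5, CJ = 3, by the inverse law of cosines:
  cos(∠CHJ) = (HC² + HJ² - CJ²) / (2·HC·HJ)
  ∠CHJ = 36.59°

Step 5: From CH = √19, CJ = 3, HJ = 5, by the inverse law of cosines:
  cos(∠HCJ) = (CH² + CJ² - HJ²) / (2·CH·CJ)
  ∠HCJ = 83.41°

Step 6: From BC = 6, BF = 2·√7, CF = 4, by the inverse law of cosines:
  cos(∠CBF) = (BC² + BF² - CF²) / (2·BC·BF)
  ∠CBF = 40.89°

Step 7: From FB = 2·√7, FC = 4, BC = 6, by the inverse law of cosines:
  cos(∠BFC) = (FB² + FC² - BC²) / (2·FB·FC)
  ∠BFC = 79.11°

Step 8: From HB = √55, HC = √19, BC = 6, by the inverse law of cosines:
  cos(∠BHC) = (HB² + HC² - BC²) / (2·HB·HC)
  ∠BHC = 54°

Step 9: From BC = 6, BH = √55, CH = √19, by the inverse law of cosines:
  cos(∠CBH) = (BC² + BH² - CH²) / (2·BC·BH)
  ∠CBH = 36°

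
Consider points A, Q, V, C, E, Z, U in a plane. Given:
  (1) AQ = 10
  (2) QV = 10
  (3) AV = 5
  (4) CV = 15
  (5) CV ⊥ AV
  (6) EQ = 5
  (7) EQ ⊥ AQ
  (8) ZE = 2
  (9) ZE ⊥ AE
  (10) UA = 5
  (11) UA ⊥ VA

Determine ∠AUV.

Step 1: By the law of cosines on triangle UAV: UV² = 5² + 5² − 2·5·5·cos(90°) = 50, so UV = 5·√2.
Step 2: By the inverse law of cosines on triangle AUV: cos(∠AUV) = (5² + (5·√2)² − 5²) / (2·5·5·√2) = 50/70.71 = 0.7071, so ∠AUV = 45°.

Therefore, the measure of angle ∠AUV = 45°.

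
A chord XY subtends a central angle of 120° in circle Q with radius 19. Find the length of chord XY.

Chord = 2(19) sin(60°) = 19*sqrt(3)

19*sqrt(3)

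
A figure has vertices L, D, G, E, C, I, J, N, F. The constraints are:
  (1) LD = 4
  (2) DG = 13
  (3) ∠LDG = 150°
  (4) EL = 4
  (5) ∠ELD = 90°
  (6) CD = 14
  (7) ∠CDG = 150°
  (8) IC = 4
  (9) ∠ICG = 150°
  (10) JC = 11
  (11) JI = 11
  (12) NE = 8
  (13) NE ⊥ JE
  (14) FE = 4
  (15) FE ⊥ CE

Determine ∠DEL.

Step 1: By the law of cosines on triangle ELD: ED² = 4² + 4² − 2·4·4·cos(90°) = 32, so ED = 4·√2.
Step 2: By the inverse law of cosines on triangle DEL: cos(∠DEL) = ((4·√2)² + 4² − 4²) / (2·4·√2·4) = 32/45.25 = 0.7071, so ∠DEL = 45°.

Therefore, the measure of angle ∠DEL = 45°.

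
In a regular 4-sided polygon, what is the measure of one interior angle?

Each interior angle of a regular n-gon is (n - 2) * 180 / n.
For n = 4: (4 - 2) * 180 / 4 = 360/4 = 90 degrees.

90 degrees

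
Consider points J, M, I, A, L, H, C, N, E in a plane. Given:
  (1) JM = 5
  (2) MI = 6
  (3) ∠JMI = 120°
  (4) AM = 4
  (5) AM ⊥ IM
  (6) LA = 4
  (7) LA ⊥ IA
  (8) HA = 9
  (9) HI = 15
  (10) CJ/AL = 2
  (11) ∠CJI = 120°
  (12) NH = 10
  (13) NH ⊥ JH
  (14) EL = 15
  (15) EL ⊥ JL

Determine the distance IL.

Step 1: By the law of cosines on triangle IMA: IA² = 6² + 4² − 2·6·4·cos(90°) = 52, so IA = 2·√13.
Step 2: By the law of cosines on triangle IAL: IL² = (2·√13)² + 4² − 2·2·√13·4·cos(90°) = 68, so IL = 2·√17.

Therefore, the length of IL = 2·√17.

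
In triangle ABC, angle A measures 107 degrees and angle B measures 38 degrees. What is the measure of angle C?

Let angle C = x. Then 107 + 38 + x = 180.
x = 180 - 145 = 35 degrees.

35 degrees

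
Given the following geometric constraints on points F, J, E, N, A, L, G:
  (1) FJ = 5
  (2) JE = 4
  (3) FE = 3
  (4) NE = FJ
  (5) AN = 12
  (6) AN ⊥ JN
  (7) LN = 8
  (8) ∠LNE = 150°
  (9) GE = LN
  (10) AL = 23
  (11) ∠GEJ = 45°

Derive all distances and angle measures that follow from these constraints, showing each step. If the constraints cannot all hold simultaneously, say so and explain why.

These constraints are not satisfiable: by the triangle inequality in triangle NAL, (5) AN = 12 and (7) LN = 8 force AL ≤ 12 + 8 = 20, but (10) says AL = 23. No planar figure meets all of them, so nothing further can be derived.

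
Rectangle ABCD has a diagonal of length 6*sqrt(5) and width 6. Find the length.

The diagonal of a rectangle forms a right triangle with the two sides.
Rearranging the Pythagorean theorem: missing side = sqrt(d^2 - known^2).
= sqrt(180 - 36) = sqrt(144) = 12.

12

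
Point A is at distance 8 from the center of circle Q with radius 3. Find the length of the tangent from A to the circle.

Let T be the point of tangency. Then QT ⊥ AT (radius ⊥ tangent).
In right triangle QTA: QA² = QT² + AT²
8² = 3² + AT²
AT² = 55, AT = sqrt(55)

sqrt(55)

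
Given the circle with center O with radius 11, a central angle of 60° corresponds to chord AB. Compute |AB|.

Chord = 2(11) sin(30°) = 11

11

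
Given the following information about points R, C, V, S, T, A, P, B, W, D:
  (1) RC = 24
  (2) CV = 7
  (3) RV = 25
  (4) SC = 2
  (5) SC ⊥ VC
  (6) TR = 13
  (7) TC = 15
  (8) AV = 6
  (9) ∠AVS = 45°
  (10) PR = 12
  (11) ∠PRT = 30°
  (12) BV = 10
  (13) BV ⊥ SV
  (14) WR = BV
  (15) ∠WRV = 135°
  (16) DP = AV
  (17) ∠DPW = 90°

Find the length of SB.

Step 1: By the law of cosines on triangle SCV: SV² = 2² + 7² − 2·2·7·cos(90°) = 53, so SV = √53.
Step 2: By the law of cosines on triangle SVB: SB² = √53² + 10² − 2·√53·10·cos(90°) = 153, so SB = 3·√17.

Therefore, the length of SB = 3·√17.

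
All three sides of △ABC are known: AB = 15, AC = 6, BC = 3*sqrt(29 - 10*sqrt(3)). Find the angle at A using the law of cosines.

cos(A) = (15² + 6² - (3*sqrt(29 - 10*sqrt(3)))²) / (2 × 15 × 6) = sqrt(3)/2, so A = arccos(sqrt(3)/2) = 30°.

30°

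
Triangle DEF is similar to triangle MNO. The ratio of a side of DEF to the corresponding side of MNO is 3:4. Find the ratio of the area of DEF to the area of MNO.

Area scales with the square of linear dimensions. If every length is multiplied by 3/4, then the area is multiplied by (3/4)^2 = 9/16.
The area ratio is 9:16.

9:16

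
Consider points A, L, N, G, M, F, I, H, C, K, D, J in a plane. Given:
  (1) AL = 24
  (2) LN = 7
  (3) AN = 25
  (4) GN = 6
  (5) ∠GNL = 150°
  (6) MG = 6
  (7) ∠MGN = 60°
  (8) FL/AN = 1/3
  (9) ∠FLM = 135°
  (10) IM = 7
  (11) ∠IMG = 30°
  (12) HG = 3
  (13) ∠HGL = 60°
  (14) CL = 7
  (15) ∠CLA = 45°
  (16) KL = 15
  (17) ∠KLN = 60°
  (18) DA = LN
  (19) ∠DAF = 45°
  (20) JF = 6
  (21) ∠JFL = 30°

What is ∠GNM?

Step 1: By the law of cosines on triangle NGM: NM² = 6² + 6² − 2·6·6·cos(60°) = 36, so NM = 6.
Step 2: By the inverse law of cosines on triangle GNM: cos(∠GNM) = (6² + 6² − 6²) / (2·6·6) = 36/72 = 0.5, so ∠GNM = 60°.

Therefore, the measure of angle ∠GNM = 60°.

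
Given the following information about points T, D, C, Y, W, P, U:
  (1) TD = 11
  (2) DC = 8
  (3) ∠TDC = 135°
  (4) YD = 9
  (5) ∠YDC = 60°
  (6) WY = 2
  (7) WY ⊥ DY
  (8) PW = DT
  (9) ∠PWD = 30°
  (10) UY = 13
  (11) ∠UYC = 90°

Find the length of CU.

Step 1: By the law of cosines on triangle CDY: CY² = 8² + 9² − 2·8·9·cos(60°) = 73, so CY = √73.
Step 2: By the law of cosines on triangle CYU: CU² = √73² + 13² − 2·√73·13·cos(90°) = 242, so CU = 11·√2.

Therefore, the length of CU = 11·√2.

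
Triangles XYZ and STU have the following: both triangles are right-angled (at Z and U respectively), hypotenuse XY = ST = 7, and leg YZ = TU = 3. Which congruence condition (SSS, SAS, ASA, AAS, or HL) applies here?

The given information matches HL: The hypotenuse and one leg of two right triangles are equal (Hypotenuse-Leg).

HL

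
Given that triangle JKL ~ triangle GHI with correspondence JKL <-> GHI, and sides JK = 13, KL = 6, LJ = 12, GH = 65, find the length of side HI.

Similar triangles have proportional sides. Setting up the proportion:
GH / JK = HI / KL
65 / 13 = HI / 6
HI = 6 * 65 / 13 = 30.

30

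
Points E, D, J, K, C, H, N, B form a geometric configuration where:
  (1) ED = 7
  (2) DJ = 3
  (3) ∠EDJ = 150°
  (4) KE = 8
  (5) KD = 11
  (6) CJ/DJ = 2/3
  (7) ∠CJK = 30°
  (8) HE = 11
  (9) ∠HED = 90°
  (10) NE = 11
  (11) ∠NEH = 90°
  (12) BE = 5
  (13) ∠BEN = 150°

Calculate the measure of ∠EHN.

Step 1: By the law of cosines on triangle HEN: HN² = 11² + 11² − 2·11·11·cos(90°) = 242, so HN = 11·√2.
Step 2: By the inverse law of cosines on triangle EHN: cos(∠EHN) = (11² + (11·√2)² − 11²) / (2·11·11·√2) = 242/342.24 = 0.7071, so ∠EHN = 45°.

Therefore, the measure of angle ∠EHN = 45°.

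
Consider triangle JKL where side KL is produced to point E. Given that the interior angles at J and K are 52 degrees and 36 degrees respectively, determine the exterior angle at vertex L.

Exterior angle = 52 + 36 = 88 degrees (exterior angle theorem).

88 degrees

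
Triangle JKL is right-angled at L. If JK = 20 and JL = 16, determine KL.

Rearranging the Pythagorean theorem to solve for the unknown leg:
leg^2 = hypotenuse^2 - known_leg^2 = 400 - 256 = 144
leg = sqrt(144) = 12.

12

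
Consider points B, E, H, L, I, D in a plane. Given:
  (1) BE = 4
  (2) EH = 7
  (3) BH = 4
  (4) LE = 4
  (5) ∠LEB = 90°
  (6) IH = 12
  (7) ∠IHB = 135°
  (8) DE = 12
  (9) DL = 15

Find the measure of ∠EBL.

Step 1: By the law of cosines on triangle BEL: BL² = 4² + 4² − 2·4·4·cos(90°) = 32, so BL = 4·√2.
Step 2: By the inverse law of cosines on triangle EBL: cos(∠EBL) = (4² + (4·√2)² − 4²) / (2·4·4·√2) = 32/45.25 = 0.7071, so ∠EBL = 45°.

Therefore, the measure of angle ∠EBL = 45°.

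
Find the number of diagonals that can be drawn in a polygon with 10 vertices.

Total line segments between 10 vertices = C(10,2) = 45.
Subtract the 10 sides: 45 - 10 = 35 diagonals.

35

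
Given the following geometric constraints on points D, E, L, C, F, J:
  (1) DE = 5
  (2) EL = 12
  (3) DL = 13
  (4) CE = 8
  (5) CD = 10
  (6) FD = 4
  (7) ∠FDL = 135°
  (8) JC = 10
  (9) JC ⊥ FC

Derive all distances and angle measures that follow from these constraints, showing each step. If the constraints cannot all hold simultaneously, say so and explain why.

The constraints are consistent.

Step 1: From LD = 13, DF = 4, and ∠LDF = 135°, by the law of cosines:
  LF² = LD² + DF² - 2·LD·DF·cos(135°) = 169 + 16 + 73.54 = 258.5
  LF ≈ 16.08

Step 2: From DC = 10, DE = 5, CE = 8, by the inverse law of cosines:
  cos(∠CDE) = (DC² + DE² - CE²) / (2·DC·DE)
  ∠CDE = 52.41°

Step 3: From DE = 5, DL = 13, EL = 12, by the inverse law of cosines:
  cos(∠EDL) = (DE² + DL² - EL²) / (2·DE·DL)
  ∠EDL = 67.38°

Step 4: From EC = 8, ED = 5, CD = 10, by the inverse law of cosines:
  cos(∠CED) = (EC² + ED² - CD²) / (2·EC·ED)
  ∠CED = 97.9°

Step 5: From ED = 5, EL = 12, DL = 13, by the inverse law of cosines:
  cos(∠DEL) = (ED² + EL² - DL²) / (2·ED·EL)
  ∠DEL = 90°

Step 6: From LD = 13, LE = 12, DE = 5, by the inverse law of cosines:
  cos(∠DLE) = (LD² + LE² - DE²) / (2·LD·LE)
  ∠DLE = 22.62°

Step 7: From CD = 10, CE = 8, DE = 5, by the inverse law of cosines:
  cos(∠DCE) = (CD² + CE² - DE²) / (2·CD·CE)
  ∠DCE = 29.69°

Step 8: From LD = 13, LF = 16.08, DF = 4, by the inverse law of cosines:
  cos(∠DLF) = (LD² + LF² - DF²) / (2·LD·LF)
  ∠DLF = 10.13°

Step 9: From FD = 4, FL = 16.08, DL = 13, by the inverse law of cosines:
  cos(∠DFL) = (FD² + FL² - DL²) / (2·FD·FL)
  ∠DFL = 34.87°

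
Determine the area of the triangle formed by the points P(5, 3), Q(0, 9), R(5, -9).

Using the Shoelace formula for a triangle:
Area = (1/2)|x0(y1 - y2) + x1(y2 - y0) + x2(y0 - y1)|
Area = (1/2)|5(9 - -9) + 0(-9 - 3) + 5(3 - 9)|
Area = (1/2)|90 + 0 + -30|
Area = (1/2)|60|
Area = (1/2)(60)
Area = 30

30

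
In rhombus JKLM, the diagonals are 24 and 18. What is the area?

Area of a rhombus = (d1 * d2) / 2
Area = (24 * 18) / 2
Area = 432 / 2
Area = 216

216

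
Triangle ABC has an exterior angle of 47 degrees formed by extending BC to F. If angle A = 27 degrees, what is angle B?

By the exterior angle theorem: exterior angle = sum of remote interior angles.
47 = 27 + angle B
angle B = 47 - 27 = 20 degrees

20 degrees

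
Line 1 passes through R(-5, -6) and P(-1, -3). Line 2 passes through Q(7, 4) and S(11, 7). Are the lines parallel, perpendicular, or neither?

Slope of line 1: m1 = (-3 - -6)/(-1 - -5) = 3/4 = 3/4
Slope of line 2: m2 = (7 - 4)/(11 - 7) = 3/4 = 3/4
m1 = m2, so the lines are parallel.

Parallel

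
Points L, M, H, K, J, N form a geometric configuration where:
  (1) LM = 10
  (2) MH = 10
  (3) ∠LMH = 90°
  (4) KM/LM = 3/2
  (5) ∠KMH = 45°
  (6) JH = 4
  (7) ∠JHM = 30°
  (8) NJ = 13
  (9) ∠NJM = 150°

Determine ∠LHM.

Step 1: By the law of cosines on triangle HML: HL² = 10² + 10² − 2·10·10·cos(90°) = 200, so HL = 10·√2.
Step 2: By the inverse law of cosines on triangle LHM: cos(∠LHM) = ((10·√2)² + 10² − 10²) / (2·10·√2·10) = 200/282.84 = 0.7071, so ∠LHM = 45°.

Therefore, the measure of angle ∠LHM = 45°.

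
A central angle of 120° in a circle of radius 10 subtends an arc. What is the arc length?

Arc length = 2π(10)(1/3) = 20*pi/3

20*pi/3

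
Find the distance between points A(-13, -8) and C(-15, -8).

d = sqrt((-2)^2 + (0)^2) = sqrt(4) = 2

2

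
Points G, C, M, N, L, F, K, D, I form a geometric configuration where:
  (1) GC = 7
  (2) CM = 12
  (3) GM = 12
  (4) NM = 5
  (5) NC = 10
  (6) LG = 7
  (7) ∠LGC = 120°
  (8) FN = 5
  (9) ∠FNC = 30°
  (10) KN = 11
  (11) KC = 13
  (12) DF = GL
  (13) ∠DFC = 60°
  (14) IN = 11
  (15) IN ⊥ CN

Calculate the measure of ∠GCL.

Step 1: By the law of cosines on triangle CGL: CL² = 7² + 7² − 2·7·7·cos(120°) = 147, so CL = 7·√3.
Step 2: By the inverse law of cosines on triangle GCL: cos(∠GCL) = (7² + (7·√3)² − 7²) / (2·7·7·√3) = 147/169.74 = 0.866, so ∠GCL = 30°.

Therefore, the measure of angle ∠GCL = 30°.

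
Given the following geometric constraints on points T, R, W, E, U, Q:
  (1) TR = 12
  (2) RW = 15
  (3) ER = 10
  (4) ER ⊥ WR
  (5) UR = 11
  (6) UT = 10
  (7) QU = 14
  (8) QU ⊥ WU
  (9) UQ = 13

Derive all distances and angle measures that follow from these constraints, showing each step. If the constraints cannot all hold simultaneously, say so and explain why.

These constraints are not satisfiable: (7) QU = 14 and (9) UQ = 13 assign two different lengths to the same segment. No planar figure meets all of them, so nothing further can be derived.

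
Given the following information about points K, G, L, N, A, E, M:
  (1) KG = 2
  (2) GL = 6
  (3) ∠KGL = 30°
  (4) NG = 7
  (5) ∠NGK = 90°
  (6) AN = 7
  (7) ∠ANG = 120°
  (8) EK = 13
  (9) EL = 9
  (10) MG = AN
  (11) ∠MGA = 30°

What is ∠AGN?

Step 1: By the law of cosines on triangle GNA: GA² = 7² + 7² − 2·7·7·cos(120°) = 147, so GA = 7·√3.
Step 2: By the inverse law of cosines on triangle AGN: cos(∠AGN) = ((7·√3)² + 7² − 7²) / (2·7·√3·7) = 147/169.74 = 0.866, so ∠AGN = 30°.

Therefore, the measure of angle ∠AGN = 30°.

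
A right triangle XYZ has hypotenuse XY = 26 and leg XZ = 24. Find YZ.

Rearranging the Pythagorean theorem to solve for the unknown leg:
leg^2 = hypotenuse^2 - known_leg^2 = 676 - 576 = 100
leg = sqrt(100) = 10.

10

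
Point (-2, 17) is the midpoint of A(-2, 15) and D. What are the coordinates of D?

Using the midpoint formula: M = ((x1 + x2)/2, (y1 + y2)/2)
We know M = (-2, 17) and A = (-2, 15)
For x: -2 = (-2 + x2)/2, so x2 = 2*-2 - -2 = -2
For y: 17 = (15 + y2)/2, so y2 = 2*17 - 15 = 19
D = (-2, 19)

(-2, 19)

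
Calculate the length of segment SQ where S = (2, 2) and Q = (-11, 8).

The horizontal distance is |-11 - 2| = 13 and the vertical distance is |8 - 2| = 6.
By the Pythagorean theorem, d = sqrt(13^2 + 6^2) = sqrt(205).

sqrt(205)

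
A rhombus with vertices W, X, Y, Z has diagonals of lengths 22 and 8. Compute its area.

The diagonals of a rhombus divide it into four right triangles.
Each triangle has legs 22/ 2 = 11 and 8/2 = 4, so each has area (1/2)*11*4 = 22.
Four such triangles give total area = (d1 * d2) / 2 = 88.

88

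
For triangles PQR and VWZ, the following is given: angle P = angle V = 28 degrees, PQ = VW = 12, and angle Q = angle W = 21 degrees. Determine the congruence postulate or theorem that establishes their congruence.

The given information provides:
angle P = angle V = 28 degrees, PQ = VW = 12, and angle Q = angle W = 21 degrees
This matches the ASA congruence theorem.
Two pairs of corresponding angles and the included side are equal (Angle-Side-Angle).

ASA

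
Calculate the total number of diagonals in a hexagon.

Each of the 6 vertices connects to 3 non-adjacent vertices via diagonals.
Total connections = 6 × 3 = 18, but each diagonal is counted twice.
Number of diagonals = 18 / 2 = 9.

9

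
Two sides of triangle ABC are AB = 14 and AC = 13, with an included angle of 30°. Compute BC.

Law of cosines: BC^2 = 14^2 + 13^2 - 2(14)(13)cos(30°) = 365 - 182*sqrt(3), so BC = sqrt(365 - 182*sqrt(3)).

sqrt(365 - 182*sqrt(3))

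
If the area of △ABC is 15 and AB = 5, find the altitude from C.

Rearranging the area formula Area = (1/2) * base * height:
height = 2 * Area / base = 2 * 15 / 5 = 6.

6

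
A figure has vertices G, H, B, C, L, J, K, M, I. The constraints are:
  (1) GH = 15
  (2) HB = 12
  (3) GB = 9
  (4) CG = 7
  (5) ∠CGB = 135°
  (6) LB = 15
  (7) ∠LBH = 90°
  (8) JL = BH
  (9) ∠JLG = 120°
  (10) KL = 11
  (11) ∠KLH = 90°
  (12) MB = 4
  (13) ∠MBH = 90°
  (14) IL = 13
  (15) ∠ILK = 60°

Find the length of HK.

Step 1: By the law of cosines on triangle LBH: LH² = 15² + 12² − 2·15·12·cos(90°) = 369, so LH = 3·√41.
Step 2: By the law of cosines on triangle HLK: HK² = (3·√41)² + 11² − 2·3·√41·11·cos(90°) = 490, so HK = 7·√10.

Therefore, the length of HK = 7·√10.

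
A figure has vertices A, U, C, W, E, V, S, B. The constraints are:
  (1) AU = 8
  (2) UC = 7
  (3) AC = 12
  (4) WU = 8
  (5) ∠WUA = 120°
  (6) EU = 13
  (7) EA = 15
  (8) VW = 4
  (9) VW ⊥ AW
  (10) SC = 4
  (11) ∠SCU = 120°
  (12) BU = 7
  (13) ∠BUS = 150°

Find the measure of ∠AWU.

Step 1: By the law of cosines on triangle WUA: WA² = 8² + 8² − 2·8·8·cos(120°) = 192, so WA = 8·√3.
Step 2: By the inverse law of cosines on triangle AWU: cos(∠AWU) = ((8·√3)² + 8² − 8²) / (2·8·√3·8) = 192/221.7 = 0.866, so ∠AWU = 30°.

Therefore, the measure of angle ∠AWU = 30°.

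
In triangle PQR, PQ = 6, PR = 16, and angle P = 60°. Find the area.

Area = (1/2)(6)(16) sin(60°) = (1/2)(6)(16)(sqrt(3)/2) = 24*sqrt(3)

24*sqrt(3)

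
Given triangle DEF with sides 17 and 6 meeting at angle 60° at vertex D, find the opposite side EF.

Law of cosines: EF^2 = 17^2 + 6^2 - 2(17)(6)cos(60°) = 223, so EF = sqrt(223).

sqrt(223)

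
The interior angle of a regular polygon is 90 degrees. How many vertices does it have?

Each interior angle of a regular n-gon is (n - 2) * 180 / n.
Setting this equal to 90:
(n - 2) * 180 / n = 90
Each exterior angle = 180 - 90 = 90 degrees.
Since exterior angles sum to 360: n = 360 / 90 = 4.

4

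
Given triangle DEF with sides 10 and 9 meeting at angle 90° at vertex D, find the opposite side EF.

By the law of cosines: EF^2 = DE^2 + DF^2 - 2*DE*DF*cos(D)
EF^2 = 10^2 + 9^2 - 2*10*9*cos(90°)
EF^2 = 100 + 81 - 180*(0)
EF^2 = 181
EF = sqrt(181)

sqrt(181)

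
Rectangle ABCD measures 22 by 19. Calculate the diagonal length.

A rectangle's diagonal splits it into two right triangles, with the diagonal as the hypotenuse.
By the Pythagorean theorem, d^2 = 22^2 + 19^2 = 845.
Therefore d = sqrt(845) = 13*sqrt(5).

13*sqrt(5)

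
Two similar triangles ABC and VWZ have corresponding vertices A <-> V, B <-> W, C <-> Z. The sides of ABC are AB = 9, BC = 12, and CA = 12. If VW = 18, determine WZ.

k = 18/9 = 2. WZ = 2 * 12 = 24.

24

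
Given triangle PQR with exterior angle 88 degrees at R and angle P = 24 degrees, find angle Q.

The exterior angle theorem states that an exterior angle equals the sum of the two non-adjacent interior angles.
So 88 = 24 + angle Q, which gives angle Q = 88 - 24 = 64 degrees.

64 degrees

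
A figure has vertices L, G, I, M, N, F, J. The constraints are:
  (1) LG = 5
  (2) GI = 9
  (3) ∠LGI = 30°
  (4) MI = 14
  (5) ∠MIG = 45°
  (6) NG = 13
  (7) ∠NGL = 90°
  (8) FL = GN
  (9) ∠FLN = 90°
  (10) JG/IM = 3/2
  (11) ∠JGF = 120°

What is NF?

From the given relations: FL = GN = 13.
Step 1: By the law of cosines on triangle LGN: LN² = 5² + 13² − 2·5·13·cos(90°) = 194, so LN = √194.
Step 2: By the law of cosines on triangle NLF: NF² = √194² + 13² − 2·√194·13·cos(90°) = 363, so NF = 11·√3.

Therefore, the length of NF = 11·√3.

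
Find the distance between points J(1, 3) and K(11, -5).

The horizontal distance is |11 - 1| = 10 and the vertical distance is |-5 - 3| = 8.
By the Pythagorean theorem, d = sqrt(10^2 + 8^2) = sqrt(164) = 2*sqrt(41).

2*sqrt(41)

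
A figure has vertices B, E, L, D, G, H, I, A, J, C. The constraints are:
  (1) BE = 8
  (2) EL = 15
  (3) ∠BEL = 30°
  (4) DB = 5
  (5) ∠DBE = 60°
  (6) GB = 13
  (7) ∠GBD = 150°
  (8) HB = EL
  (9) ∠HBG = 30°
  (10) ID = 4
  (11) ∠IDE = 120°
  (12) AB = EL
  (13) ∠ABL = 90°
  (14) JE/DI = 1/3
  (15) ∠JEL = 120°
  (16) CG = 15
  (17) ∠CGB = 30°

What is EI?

Step 1: By the law of cosines on triangle EBD: ED² = 8² + 5² − 2·8·5·cos(60°) = 49, so ED = 7.
Step 2: By the law of cosines on triangle EDI: EI² = 7² + 4² − 2·7·4·cos(120°) = 93, so EI = √93.

Therefore, the length of EI = √93.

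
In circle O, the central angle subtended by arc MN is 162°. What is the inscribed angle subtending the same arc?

Inscribed angle = 162° / 2 = 81° (inscribed angle theorem).

81°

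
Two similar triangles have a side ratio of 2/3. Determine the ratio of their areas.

Area ratio = (side ratio)^2 = (2/3)^2 = 4:9.

4:9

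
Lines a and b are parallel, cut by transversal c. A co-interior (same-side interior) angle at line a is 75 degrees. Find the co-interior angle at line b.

Co-interior angles sum to 180: 180 - 75 = 105 degrees.

105 degrees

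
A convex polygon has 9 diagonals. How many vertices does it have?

Using d = n(n - 3)/2, we solve 9 = n(n - 3)/2.
So n(n - 3) = 18.
Testing n = 6: 6 * 3 = 18 = 18. Correct.
The polygon has 6 sides.

6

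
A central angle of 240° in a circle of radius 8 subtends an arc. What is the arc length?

Arc length = 2πr × θ/360
= 2π × 8 × 2/3
= 32*pi/3

32*pi/3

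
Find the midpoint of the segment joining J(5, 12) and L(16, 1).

The midpoint is the point halfway along the segment.
Move half the horizontal distance: 5 + (16 - 5)/2 = 5 + 11/2 = 21/2
Move half the vertical distance: 12 + (1 - 12)/2 = 12 + -11/2 = 13/2
Midpoint = (21/2, 13/2)

(21/2, 13/2)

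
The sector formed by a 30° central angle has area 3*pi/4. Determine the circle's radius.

Sector area A = πr² × θ/360, so r² = 360A / (πθ).
r² = 360 × 3*pi/4 / (π × 30)
r² = 9
r = 3

3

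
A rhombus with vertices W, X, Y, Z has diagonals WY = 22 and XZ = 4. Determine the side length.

The diagonals of a rhombus bisect each other at right angles.
Half-diagonals: 22/2 = 11 and 4/2 = 2
side = sqrt(11^2 + 2^2)
side = sqrt(121 + 4)
side = sqrt(125) = 5*sqrt(5)

5*sqrt(5)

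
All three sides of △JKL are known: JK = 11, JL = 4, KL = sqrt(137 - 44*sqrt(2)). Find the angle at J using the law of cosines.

By the inverse law of cosines: cos(J) = (JK² + JL² - KL²) / (2 × JK × JL)
cos(J) = (11² + 4² - (sqrt(137 - 44*sqrt(2)))²) / (2 × 11 × 4)
cos(J) = (121 + 16 - (137 - 44*sqrt(2))) / 88
cos(J) = sqrt(2)/2
J = arccos(sqrt(2)/2) = 45°

45°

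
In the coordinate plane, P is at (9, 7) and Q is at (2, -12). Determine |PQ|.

The horizontal distance is |2 - 9| = 7 and the vertical distance is |-12 - 7| = 19.
By the Pythagorean theorem, d = sqrt(7^2 + 19^2) = sqrt(410).

sqrt(410)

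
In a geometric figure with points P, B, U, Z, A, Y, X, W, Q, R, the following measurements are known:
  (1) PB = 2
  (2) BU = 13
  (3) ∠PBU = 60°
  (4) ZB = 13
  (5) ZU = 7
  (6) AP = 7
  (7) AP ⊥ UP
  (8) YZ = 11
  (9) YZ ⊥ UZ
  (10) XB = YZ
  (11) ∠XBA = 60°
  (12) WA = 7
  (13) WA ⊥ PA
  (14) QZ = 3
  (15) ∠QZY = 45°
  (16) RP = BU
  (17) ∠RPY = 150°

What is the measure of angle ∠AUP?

Step 1: By the law of cosines on triangle UBP: UP² = 13² + 2² − 2·13·2·cos(60°) = 147, so UP = 7·√3.
Step 2: By the law of cosines on triangle UPA: UA² = (7·√3)² + 7² − 2·7·√3·7·cos(90°) = 196, so UA = 14.
Step 3: By the inverse law of cosines on triangle AUP: cos(∠AUP) = (14² + (7·√3)² − 7²) / (2·14·7·√3) = 294/339.48 = 0.866, so ∠AUP = 30°.

Therefore, the measure of angle ∠AUP = 30°.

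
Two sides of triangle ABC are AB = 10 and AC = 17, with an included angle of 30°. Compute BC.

When two sides and the included angle are known, the law of cosines gives the third side.
c^2 = a^2 + b^2 - 2ab cos(C) generalizes the Pythagorean theorem to non-right triangles.
Here: BC^2 = 100 + 289 - 340*(sqrt(3)/2) = 389 - 170*sqrt(3)
BC = sqrt(389 - 170*sqrt(3))

sqrt(389 - 170*sqrt(3))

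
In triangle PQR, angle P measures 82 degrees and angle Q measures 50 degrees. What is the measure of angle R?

By the triangle angle sum property, the three interior angles of any triangle add up to 180°.
We know angle P = 82° and angle Q = 50°, so their sum is 132°.
Therefore angle R = 180° - 132° = 48°.

48 degrees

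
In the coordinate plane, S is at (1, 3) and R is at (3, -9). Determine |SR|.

d = sqrt((3 - 1)^2 + (-9 - 3)^2)
d = sqrt(2^2 + -12^2)
d = sqrt(4 + 144)
d = sqrt(148) = 2*sqrt(37)

2*sqrt(37)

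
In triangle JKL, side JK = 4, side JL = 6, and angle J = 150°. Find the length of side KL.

By the law of cosines: KL^2 = JK^2 + JL^2 - 2*JK*JL*cos(J)
KL^2 = 4^2 + 6^2 - 2*4*6*cos(150°)
KL^2 = 16 + 36 - 48*(-sqrt(3)/2)
KL^2 = 24*sqrt(3) + 52
KL = 2*sqrt(6*sqrt(3) + 13)

2*sqrt(6*sqrt(3) + 13)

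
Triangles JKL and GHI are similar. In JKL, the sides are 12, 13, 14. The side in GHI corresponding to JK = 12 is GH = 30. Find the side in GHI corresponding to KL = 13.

k = 30/12 = 5/2. HI = 5/2 * 13 = 65/2.

65/2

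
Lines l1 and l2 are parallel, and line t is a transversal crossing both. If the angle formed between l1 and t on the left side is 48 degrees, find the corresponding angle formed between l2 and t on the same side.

Corresponding angles formed by parallel lines and a transversal are equal.
The given angle is 48 degrees.
The corresponding angle = 48 degrees.

48 degrees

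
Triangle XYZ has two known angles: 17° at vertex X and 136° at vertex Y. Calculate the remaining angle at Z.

The interior angles sum to 180°: angle Z = 180 - 17 - 136 = 27°.
The triangle is obtuse (angles 17°, 136°, 27°).

27 degrees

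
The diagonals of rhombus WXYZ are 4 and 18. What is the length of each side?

In a rhombus, the diagonals bisect each other perpendicularly, creating four congruent right triangles.
Each triangle has legs 2 (half of 4) and 9 (half of 18).
The hypotenuse of each right triangle is a side of the rhombus:
side = sqrt(2^2 + 9^2) = sqrt(85)

sqrt(85)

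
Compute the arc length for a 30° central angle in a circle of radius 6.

Arc length = 2π(6)(1/12) = pi

pi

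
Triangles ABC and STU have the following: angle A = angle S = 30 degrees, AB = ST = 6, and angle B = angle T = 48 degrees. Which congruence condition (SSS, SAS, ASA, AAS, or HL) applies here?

The given information provides:
angle A = angle S = 30 degrees, AB = ST = 6, and angle B = angle T = 48 degrees
This matches the ASA congruence theorem.
Two pairs of corresponding angles and the included side are equal (Angle-Side-Angle).

ASA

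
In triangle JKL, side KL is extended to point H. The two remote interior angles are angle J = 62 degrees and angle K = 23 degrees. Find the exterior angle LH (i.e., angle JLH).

The interior angle at L is 180 - 62 - 23 = 95 degrees.
The exterior angle and interior angle at L are supplementary:
Exterior angle = 180 - 95 = 85 degrees.

85 degrees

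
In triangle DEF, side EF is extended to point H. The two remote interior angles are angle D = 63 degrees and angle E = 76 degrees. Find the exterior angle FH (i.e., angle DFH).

The interior angle at F is 180 - 63 - 76 = 41 degrees.
The exterior angle and interior angle at F are supplementary:
Exterior angle = 180 - 41 = 139 degrees.

139 degrees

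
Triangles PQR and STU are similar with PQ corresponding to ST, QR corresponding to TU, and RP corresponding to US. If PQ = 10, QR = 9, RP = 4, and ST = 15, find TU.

k = 15/10 = 3/2. TU = 3/2 * 9 = 27/2.

27/2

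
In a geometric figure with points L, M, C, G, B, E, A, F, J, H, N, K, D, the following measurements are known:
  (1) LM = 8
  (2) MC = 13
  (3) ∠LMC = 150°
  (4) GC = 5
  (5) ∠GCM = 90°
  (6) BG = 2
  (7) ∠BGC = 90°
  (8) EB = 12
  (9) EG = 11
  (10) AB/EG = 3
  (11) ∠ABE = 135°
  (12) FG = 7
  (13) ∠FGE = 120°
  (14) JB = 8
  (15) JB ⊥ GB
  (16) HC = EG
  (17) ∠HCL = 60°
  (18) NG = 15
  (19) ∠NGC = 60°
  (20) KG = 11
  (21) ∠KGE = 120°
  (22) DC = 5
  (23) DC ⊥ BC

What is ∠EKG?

Step 1: By the law of cosines on triangle KGE: KE² = 11² + 11² − 2·11·11·cos(120°) = 363, so KE = 11·√3.
Step 2: By the inverse law of cosines on triangle EKG: cos(∠EKG) = ((11·√3)² + 11² − 11²) / (2·11·√3·11) = 363/419.16 = 0.866, so ∠EKG = 30°.

Therefore, the measure of angle ∠EKG = 30°.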